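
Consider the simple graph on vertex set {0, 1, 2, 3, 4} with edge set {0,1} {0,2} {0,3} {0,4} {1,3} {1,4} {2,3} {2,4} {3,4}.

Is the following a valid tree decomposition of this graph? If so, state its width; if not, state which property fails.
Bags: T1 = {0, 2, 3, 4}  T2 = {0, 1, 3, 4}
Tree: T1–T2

Every vertex of G appears in some bag (union = {0, 1, 2, 3, 4}); every edge is covered by a bag; and for each vertex v the set of bags containing v is connected in the bag tree. The decomposition is therefore valid. The largest bag has 4 vertices, so the width is 3.

Yes; width 3.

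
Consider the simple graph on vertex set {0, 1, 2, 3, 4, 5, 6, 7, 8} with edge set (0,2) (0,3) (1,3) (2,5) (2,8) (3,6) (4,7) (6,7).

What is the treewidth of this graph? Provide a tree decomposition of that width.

The largest bag has 2 vertices, giving width 1; this decomposition certifies tw(G) ≤ 1. Since G has at least one edge (e.g. 0–2), it is not an edgeless graph, so tw(G) ≥ 1. Hence tw(G) = 1 exactly.

Treewidth 1.
Bags: B1 = {0, 2}  B2 = {0, 3}  B3 = {2, 8}  B4 = {3, 6}  B5 = {2, 5}  B6 = {6, 7}  B7 = {4, 7}  B8 = {1, 3}
Tree: B1–B2, B1–B3, B2–B4, B3–B5, B4–B6, B6–B7, B4–B8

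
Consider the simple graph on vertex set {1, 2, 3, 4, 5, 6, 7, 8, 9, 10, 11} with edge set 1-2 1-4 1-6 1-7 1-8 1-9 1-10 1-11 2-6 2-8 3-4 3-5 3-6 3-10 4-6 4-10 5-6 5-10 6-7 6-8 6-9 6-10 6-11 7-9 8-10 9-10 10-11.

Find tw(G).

3

A width-3 tree decomposition is:
Bags: B1 = {1, 6, 9, 10}  B2 = {1, 6, 10, 11}  B3 = {1, 4, 6, 10}  B4 = {3, 4, 6, 10}  B5 = {1, 6, 8, 10}  B6 = {1, 6, 7, 9}  B7 = {3, 5, 6, 10}  B8 = {1, 2, 6, 8}
Tree: B1–B2, B2–B3, B3–B4, B1–B5, B1–B6, B4–B7, B5–B8
The largest bag has 4 vertices, giving width 3; this decomposition certifies tw(G) ≤ 3. On the other hand G contains the 4-clique {1, 2, 6, 8}. A clique must lie in a single bag of any decomposition, so no decomposition can have width below 3. Hence tw(G) = 3 exactly.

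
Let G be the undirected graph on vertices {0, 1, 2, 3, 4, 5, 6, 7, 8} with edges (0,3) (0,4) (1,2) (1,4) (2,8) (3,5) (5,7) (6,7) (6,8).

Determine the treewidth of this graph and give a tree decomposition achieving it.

The largest bag has 3 vertices, giving width 2; this decomposition certifies tw(G) ≤ 2. The edges 8–2–1–4–0–3–5–7–6–8 form a cycle, so G is not a tree and its treewidth is at least 2. Combining the bounds, tw(G) = 2.

Treewidth 2.
One such decomposition:
Bags: B1 = {1, 2, 8}  B2 = {1, 4, 8}  B3 = {0, 4, 8}  B4 = {0, 3, 8}  B5 = {3, 5, 8}  B6 = {5, 7, 8}  B7 = {6, 7, 8}
Tree: B1–B2, B2–B3, B3–B4, B4–B5, B5–B6, B6–B7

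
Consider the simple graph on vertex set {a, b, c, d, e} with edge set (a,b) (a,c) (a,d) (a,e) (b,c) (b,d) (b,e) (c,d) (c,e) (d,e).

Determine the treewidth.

4

A width-4 tree decomposition is:
Bags: B1 = {a, b, c, d, e}
Tree: (single bag)
With just one bag of size 5, the width is 5 − 1 = 4, so tw(G) ≤ 4. Conversely, {a, b, c, d, e} is a clique of size 5, and the vertices of any clique must share a bag in every tree decomposition; so some bag has ≥ 5 vertices and tw(G) ≥ 4. Combining the bounds, tw(G) = 4.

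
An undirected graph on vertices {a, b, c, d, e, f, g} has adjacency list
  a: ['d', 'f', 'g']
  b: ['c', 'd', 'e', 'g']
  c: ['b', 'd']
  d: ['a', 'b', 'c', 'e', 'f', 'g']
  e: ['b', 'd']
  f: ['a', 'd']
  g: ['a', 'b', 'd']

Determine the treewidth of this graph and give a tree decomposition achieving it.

The largest bag has 3 vertices, giving width 2; this decomposition certifies tw(G) ≤ 2. Conversely, {a, d, g} is a clique of size 3, and the vertices of any clique must share a bag in every tree decomposition; so some bag has ≥ 3 vertices and tw(G) ≥ 2. Therefore the treewidth is 2.

Treewidth 2.
Bags: B1 = {b, d, g}  B2 = {b, d, e}  B3 = {a, d, g}  B4 = {a, d, f}  B5 = {b, c, d}
Tree: B1–B2, B1–B3, B3–B4, B2–B5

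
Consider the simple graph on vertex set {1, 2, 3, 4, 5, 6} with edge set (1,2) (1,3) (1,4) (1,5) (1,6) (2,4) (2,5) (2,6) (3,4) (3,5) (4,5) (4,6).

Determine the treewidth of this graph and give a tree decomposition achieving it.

Each bag holds 4 vertices, so the decomposition has width 3, which upper-bounds the treewidth. Conversely, {1, 2, 4, 5} is a clique of size 4, and the vertices of any clique must share a bag in every tree decomposition; so some bag has ≥ 4 vertices and tw(G) ≥ 3. Combining the bounds, tw(G) = 3.

Treewidth 3.
One such decomposition:
Bags: B1 = {1, 3, 4, 5}  B2 = {1, 2, 4, 5}  B3 = {1, 2, 4, 6}
Tree: B1–B2, B2–B3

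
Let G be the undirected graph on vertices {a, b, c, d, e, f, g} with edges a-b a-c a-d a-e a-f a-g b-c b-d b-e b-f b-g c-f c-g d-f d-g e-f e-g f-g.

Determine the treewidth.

4

A width-4 tree decomposition is:
Bags: B1 = {a, b, d, f, g}  B2 = {a, b, c, f, g}  B3 = {a, b, e, f, g}
Tree: B1–B2, B2–B3
The largest bag has 5 vertices, giving width 4; this decomposition certifies tw(G) ≤ 4. On the other hand G contains the 5-clique {a, b, d, f, g}. A clique must lie in a single bag of any decomposition, so no decomposition can have width below 4. Hence tw(G) = 4 exactly.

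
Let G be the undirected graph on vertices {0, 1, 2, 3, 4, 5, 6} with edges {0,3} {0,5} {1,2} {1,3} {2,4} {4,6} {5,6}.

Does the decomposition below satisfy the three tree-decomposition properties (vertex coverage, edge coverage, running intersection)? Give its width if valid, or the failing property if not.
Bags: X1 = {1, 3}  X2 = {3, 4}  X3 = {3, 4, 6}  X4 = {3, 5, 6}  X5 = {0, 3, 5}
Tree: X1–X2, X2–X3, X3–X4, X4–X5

No — vertex 2 appears in no bag.

A tree decomposition must satisfy three properties: every vertex lies in some bag; for every edge, both endpoints lie together in some bag; and for every vertex, the bags containing it form a connected subtree. Here vertex 2 appears in no bag, so the decomposition is invalid.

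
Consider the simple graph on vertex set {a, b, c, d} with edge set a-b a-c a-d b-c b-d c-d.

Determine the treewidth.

A width-3 tree decomposition is:
Bags: B1 = {a, b, c, d}
Tree: (single bag)
With just one bag of size 4, the width is 4 − 1 = 3, so tw(G) ≤ 3. For the lower bound, the 4 vertices {a, b, c, d} are pairwise adjacent, and any tree decomposition puts a clique entirely inside one bag — forcing width ≥ 3. The upper and lower bounds meet at 3, so that is the treewidth.

3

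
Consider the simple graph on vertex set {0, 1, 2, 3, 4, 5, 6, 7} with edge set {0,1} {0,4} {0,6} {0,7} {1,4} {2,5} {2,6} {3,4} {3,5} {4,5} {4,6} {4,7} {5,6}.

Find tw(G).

2

A width-2 tree decomposition is:
Bags: B1 = {3, 4, 5}  B2 = {4, 5, 6}  B3 = {0, 4, 6}  B4 = {0, 1, 4}  B5 = {2, 5, 6}  B6 = {0, 4, 7}
Tree: B1–B2, B2–B3, B3–B4, B2–B5, B3–B6
The largest bag has 3 vertices, giving width 2; this decomposition certifies tw(G) ≤ 2. On the other hand G contains the 3-clique {2, 5, 6}. A clique must lie in a single bag of any decomposition, so no decomposition can have width below 2. Hence tw(G) = 2 exactly.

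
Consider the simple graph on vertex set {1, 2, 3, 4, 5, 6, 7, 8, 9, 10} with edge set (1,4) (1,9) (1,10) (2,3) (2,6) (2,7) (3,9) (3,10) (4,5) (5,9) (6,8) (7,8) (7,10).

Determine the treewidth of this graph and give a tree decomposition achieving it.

Treewidth 2.
One such decomposition:
Bags: B1 = {6, 7, 8}  B2 = {2, 6, 7}  B3 = {2, 7, 10}  B4 = {2, 3, 10}  B5 = {1, 3, 10}  B6 = {1, 3, 9}  B7 = {1, 4, 9}  B8 = {4, 5, 9}
Tree: B1–B2, B2–B3, B3–B4, B4–B5, B5–B6, B6–B7, B7–B8

The largest bag has 3 vertices, giving width 2; this decomposition certifies tw(G) ≤ 2. The edges 8–6–2–7–8 form a cycle, so G is not a tree and its treewidth is at least 2. Combining the bounds, tw(G) = 2.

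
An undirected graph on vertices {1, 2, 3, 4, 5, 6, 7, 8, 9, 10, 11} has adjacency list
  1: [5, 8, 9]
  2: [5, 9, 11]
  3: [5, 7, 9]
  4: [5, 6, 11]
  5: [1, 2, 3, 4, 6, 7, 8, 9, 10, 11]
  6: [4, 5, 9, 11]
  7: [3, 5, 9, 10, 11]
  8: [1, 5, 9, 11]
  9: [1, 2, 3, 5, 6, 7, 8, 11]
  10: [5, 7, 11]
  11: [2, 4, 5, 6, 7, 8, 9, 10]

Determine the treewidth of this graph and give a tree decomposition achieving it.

Treewidth 3.
Bags: B1 = {5, 6, 9, 11}  B2 = {4, 5, 6, 11}  B3 = {5, 7, 9, 11}  B4 = {5, 7, 10, 11}  B5 = {3, 5, 7, 9}  B6 = {5, 8, 9, 11}  B7 = {1, 5, 8, 9}  B8 = {2, 5, 9, 11}
Tree: B1–B2, B1–B3, B3–B4, B3–B5, B3–B6, B6–B7, B3–B8

Every bag has size at most 4, so the width is 4 − 1 = 3 and tw(G) ≤ 3. Conversely, {5, 8, 9, 11} is a clique of size 4, and the vertices of any clique must share a bag in every tree decomposition; so some bag has ≥ 4 vertices and tw(G) ≥ 3. Hence tw(G) = 3 exactly.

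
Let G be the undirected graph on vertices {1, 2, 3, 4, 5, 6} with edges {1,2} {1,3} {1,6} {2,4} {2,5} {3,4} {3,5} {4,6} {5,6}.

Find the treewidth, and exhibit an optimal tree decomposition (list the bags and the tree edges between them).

Every bag has size at most 4, so the width is 4 − 1 = 3 and tw(G) ≤ 3. For the lower bound: the 4 vertex sets {2,5}, {4,6}, {3}, {1} are disjoint, each induces a connected subgraph, and every pair is joined by at least one edge of G. Contracting each set to a single vertex therefore yields K_{4} as a minor, and since treewidth is minor-monotone, tw(G) ≥ tw(K_{4}) = 3. Combining the bounds, tw(G) = 3.

Treewidth 3.
Bags: B1 = {2, 3, 5, 6}  B2 = {2, 3, 4, 6}  B3 = {1, 2, 3, 6}
Tree: B1–B2, B2–B3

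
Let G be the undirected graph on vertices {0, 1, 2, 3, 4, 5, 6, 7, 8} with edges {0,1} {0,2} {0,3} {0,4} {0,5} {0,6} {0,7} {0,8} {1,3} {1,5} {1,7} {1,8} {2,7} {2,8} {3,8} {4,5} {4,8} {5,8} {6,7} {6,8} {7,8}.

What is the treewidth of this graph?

A width-3 tree decomposition is:
Bags: B1 = {0, 1, 7, 8}  B2 = {0, 1, 5, 8}  B3 = {0, 6, 7, 8}  B4 = {0, 2, 7, 8}  B5 = {0, 4, 5, 8}  B6 = {0, 1, 3, 8}
Tree: B1–B2, B1–B3, B1–B4, B2–B5, B2–B6
The largest bag has 4 vertices, giving width 3; this decomposition certifies tw(G) ≤ 3. For the lower bound, the 4 vertices {0, 1, 3, 8} are pairwise adjacent, and any tree decomposition puts a clique entirely inside one bag — forcing width ≥ 3. Therefore the treewidth is 3.

3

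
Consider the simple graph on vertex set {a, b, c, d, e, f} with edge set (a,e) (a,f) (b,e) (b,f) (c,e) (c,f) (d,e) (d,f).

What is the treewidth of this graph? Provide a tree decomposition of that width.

Treewidth 2.
One such decomposition:
Bags: B1 = {b, e, f}  B2 = {a, e, f}  B3 = {d, e, f}  B4 = {c, e, f}
Tree: B1–B2, B2–B3, B3–B4

The largest bag has 3 vertices, giving width 2; this decomposition certifies tw(G) ≤ 2. Since f–b–e–a–f is a cycle in G, G is not acyclic. Forests are exactly the graphs of treewidth ≤ 1, so tw(G) ≥ 2. Combining the bounds, tw(G) = 2.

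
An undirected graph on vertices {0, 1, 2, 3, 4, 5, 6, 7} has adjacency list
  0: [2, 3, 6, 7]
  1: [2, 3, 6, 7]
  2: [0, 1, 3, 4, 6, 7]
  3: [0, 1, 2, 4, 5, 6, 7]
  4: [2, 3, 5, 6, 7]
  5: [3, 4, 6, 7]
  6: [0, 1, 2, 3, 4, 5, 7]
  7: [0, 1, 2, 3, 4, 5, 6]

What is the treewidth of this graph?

A width-4 tree decomposition is:
Bags: B1 = {0, 2, 3, 6, 7}  B2 = {2, 3, 4, 6, 7}  B3 = {3, 4, 5, 6, 7}  B4 = {1, 2, 3, 6, 7}
Tree: B1–B2, B2–B3, B2–B4
Every bag has size at most 5, so the width is 5 − 1 = 4 and tw(G) ≤ 4. Conversely, {0, 2, 3, 6, 7} is a clique of size 5, and the vertices of any clique must share a bag in every tree decomposition; so some bag has ≥ 5 vertices and tw(G) ≥ 4. Hence tw(G) = 4 exactly.

4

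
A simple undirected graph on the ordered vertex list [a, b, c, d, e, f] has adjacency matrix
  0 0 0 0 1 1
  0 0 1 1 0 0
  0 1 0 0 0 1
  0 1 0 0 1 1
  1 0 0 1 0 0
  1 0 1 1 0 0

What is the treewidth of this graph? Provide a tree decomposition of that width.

Every bag has size at most 3, so the width is 3 − 1 = 2 and tw(G) ≤ 2. Since c–b–d–f–c is a cycle in G, G is not acyclic. Forests are exactly the graphs of treewidth ≤ 1, so tw(G) ≥ 2. The upper and lower bounds meet at 2, so that is the treewidth.

Treewidth 2.
One optimal decomposition is:
Bags: B1 = {b, c, f}  B2 = {b, d, f}  B3 = {a, d, f}  B4 = {a, d, e}
Tree: B1–B2, B2–B3, B3–B4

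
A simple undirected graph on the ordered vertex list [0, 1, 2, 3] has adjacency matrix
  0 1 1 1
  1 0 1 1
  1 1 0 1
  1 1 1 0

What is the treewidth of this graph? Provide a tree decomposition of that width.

Treewidth 3.
One such decomposition:
Bags: B1 = {0, 1, 2, 3}
Tree: (single bag)

With just one bag of size 4, the width is 4 − 1 = 3, so tw(G) ≤ 3. For the lower bound, the 4 vertices {0, 1, 2, 3} are pairwise adjacent, and any tree decomposition puts a clique entirely inside one bag — forcing width ≥ 3. Hence tw(G) = 3 exactly.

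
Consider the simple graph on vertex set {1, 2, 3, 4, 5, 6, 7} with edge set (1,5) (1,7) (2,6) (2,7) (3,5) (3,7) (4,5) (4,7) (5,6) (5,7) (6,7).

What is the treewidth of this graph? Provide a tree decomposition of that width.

Treewidth 2.
One optimal decomposition is:
Bags: B1 = {5, 6, 7}  B2 = {1, 5, 7}  B3 = {4, 5, 7}  B4 = {2, 6, 7}  B5 = {3, 5, 7}
Tree: B1–B2, B2–B3, B1–B4, B3–B5

The largest bag has 3 vertices, giving width 2; this decomposition certifies tw(G) ≤ 2. For the lower bound, the 3 vertices {2, 6, 7} are pairwise adjacent, and any tree decomposition puts a clique entirely inside one bag — forcing width ≥ 2. Hence tw(G) = 2 exactly.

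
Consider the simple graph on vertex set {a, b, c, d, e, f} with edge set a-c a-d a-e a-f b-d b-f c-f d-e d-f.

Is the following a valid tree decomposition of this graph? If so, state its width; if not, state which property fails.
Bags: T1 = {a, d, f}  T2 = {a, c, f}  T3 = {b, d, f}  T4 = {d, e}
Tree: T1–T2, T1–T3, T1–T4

No — edge (a,e) lies in no bag.

A tree decomposition must satisfy three properties: every vertex lies in some bag; for every edge, both endpoints lie together in some bag; and for every vertex, the bags containing it form a connected subtree. Here edge (a,e) lies in no bag, so the decomposition is invalid.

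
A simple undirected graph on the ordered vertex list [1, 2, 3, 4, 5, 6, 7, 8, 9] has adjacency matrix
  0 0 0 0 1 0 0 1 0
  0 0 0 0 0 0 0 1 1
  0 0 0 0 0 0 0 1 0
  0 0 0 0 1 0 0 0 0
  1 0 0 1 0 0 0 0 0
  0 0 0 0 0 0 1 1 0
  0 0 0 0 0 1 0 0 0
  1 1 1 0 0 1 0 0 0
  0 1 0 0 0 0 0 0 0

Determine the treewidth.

1

A width-1 tree decomposition is:
Bags: B1 = {1, 8}  B2 = {1, 5}  B3 = {4, 5}  B4 = {6, 8}  B5 = {6, 7}  B6 = {2, 8}  B7 = {3, 8}  B8 = {2, 9}
Tree: B1–B2, B2–B3, B1–B4, B4–B5, B4–B6, B4–B7, B6–B8
Each bag holds 2 vertices, so the decomposition has width 1, which upper-bounds the treewidth. Any graph with an edge has treewidth ≥ 1, and G has the edge 1–8. Therefore the treewidth is 1.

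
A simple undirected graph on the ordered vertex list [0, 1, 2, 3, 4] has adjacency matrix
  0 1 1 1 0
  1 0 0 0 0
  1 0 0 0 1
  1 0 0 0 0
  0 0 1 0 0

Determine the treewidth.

A width-1 tree decomposition is:
Bags: B1 = {2, 4}  B2 = {0, 2}  B3 = {0, 3}  B4 = {0, 1}
Tree: B1–B2, B2–B3, B3–B4
Each bag holds 2 vertices, so the decomposition has width 1, which upper-bounds the treewidth. Any graph with an edge has treewidth ≥ 1, and G has the edge 4–2. Hence tw(G) = 1 exactly.

1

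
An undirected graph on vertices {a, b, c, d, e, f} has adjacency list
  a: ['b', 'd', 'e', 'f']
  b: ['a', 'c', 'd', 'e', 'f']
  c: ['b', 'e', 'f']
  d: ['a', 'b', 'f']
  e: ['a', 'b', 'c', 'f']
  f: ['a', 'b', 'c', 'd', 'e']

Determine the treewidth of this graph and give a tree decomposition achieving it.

Treewidth 3.
One optimal decomposition is:
Bags: B1 = {a, b, d, f}  B2 = {a, b, e, f}  B3 = {b, c, e, f}
Tree: B1–B2, B2–B3

Each bag holds 4 vertices, so the decomposition has width 3, which upper-bounds the treewidth. Conversely, {a, b, d, f} is a clique of size 4, and the vertices of any clique must share a bag in every tree decomposition; so some bag has ≥ 4 vertices and tw(G) ≥ 3. Therefore the treewidth is 3.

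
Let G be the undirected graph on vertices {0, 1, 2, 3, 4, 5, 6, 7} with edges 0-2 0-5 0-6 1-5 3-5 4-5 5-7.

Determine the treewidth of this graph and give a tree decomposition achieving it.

Treewidth 1.
Bags: B1 = {1, 5}  B2 = {3, 5}  B3 = {0, 5}  B4 = {4, 5}  B5 = {5, 7}  B6 = {0, 2}  B7 = {0, 6}
Tree: B1–B2, B2–B3, B2–B4, B1–B5, B3–B6, B3–B7

Every bag has size at most 2, so the width is 2 − 1 = 1 and tw(G) ≤ 1. G has an edge, so its treewidth is at least 1. The upper and lower bounds meet at 1, so that is the treewidth.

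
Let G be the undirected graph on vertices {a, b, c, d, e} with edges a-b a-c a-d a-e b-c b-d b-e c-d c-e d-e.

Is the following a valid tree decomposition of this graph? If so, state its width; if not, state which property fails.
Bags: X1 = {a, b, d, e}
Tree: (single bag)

A tree decomposition must satisfy three properties: every vertex lies in some bag; for every edge, both endpoints lie together in some bag; and for every vertex, the bags containing it form a connected subtree. Here vertex c appears in no bag, so the decomposition is invalid.

No — vertex c appears in no bag.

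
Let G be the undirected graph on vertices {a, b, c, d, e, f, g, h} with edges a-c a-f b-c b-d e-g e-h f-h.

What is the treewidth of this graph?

1

A width-1 tree decomposition is:
Bags: B1 = {b, d}  B2 = {b, c}  B3 = {a, c}  B4 = {a, f}  B5 = {f, h}  B6 = {e, h}  B7 = {e, g}
Tree: B1–B2, B2–B3, B3–B4, B4–B5, B5–B6, B6–B7
Every bag has size at most 2, so the width is 2 − 1 = 1 and tw(G) ≤ 1. Since G has at least one edge (e.g. d–b), it is not an edgeless graph, so tw(G) ≥ 1. Therefore the treewidth is 1.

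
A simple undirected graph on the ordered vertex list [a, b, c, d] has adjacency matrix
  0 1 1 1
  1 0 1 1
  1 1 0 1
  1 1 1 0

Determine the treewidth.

3

A width-3 tree decomposition is:
Bags: B1 = {a, b, c, d}
Tree: (single bag)
With just one bag of size 4, the width is 4 − 1 = 3, so tw(G) ≤ 3. For the lower bound, the 4 vertices {a, b, c, d} are pairwise adjacent, and any tree decomposition puts a clique entirely inside one bag — forcing width ≥ 3. The upper and lower bounds meet at 3, so that is the treewidth.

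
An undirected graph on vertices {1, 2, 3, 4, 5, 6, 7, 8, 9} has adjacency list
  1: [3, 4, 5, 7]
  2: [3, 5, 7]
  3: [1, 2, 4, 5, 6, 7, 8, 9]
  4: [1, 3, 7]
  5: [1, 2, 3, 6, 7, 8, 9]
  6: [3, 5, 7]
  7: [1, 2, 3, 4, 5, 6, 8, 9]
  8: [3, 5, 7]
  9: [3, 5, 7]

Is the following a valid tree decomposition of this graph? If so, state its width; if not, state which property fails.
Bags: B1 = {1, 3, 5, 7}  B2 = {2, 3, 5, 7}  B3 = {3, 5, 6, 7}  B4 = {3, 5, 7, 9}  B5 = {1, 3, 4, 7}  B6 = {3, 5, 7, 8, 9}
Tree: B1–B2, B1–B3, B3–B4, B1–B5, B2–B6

A tree decomposition must satisfy three properties: every vertex lies in some bag; for every edge, both endpoints lie together in some bag; and for every vertex, the bags containing it form a connected subtree. Here bags containing vertex 9 are not connected in the tree, so the decomposition is invalid.

No — bags containing vertex 9 are not connected in the tree.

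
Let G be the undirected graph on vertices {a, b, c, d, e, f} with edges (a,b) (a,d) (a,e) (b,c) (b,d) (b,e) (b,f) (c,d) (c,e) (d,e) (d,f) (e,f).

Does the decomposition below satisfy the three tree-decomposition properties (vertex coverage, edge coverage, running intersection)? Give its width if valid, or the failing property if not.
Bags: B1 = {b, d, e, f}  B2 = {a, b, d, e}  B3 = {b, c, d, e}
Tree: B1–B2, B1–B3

Vertex coverage: the bags together contain {a, b, c, d, e, f}, the full vertex set. Edge coverage: each edge of G has both endpoints in at least one bag. Running intersection: for every vertex, the bags containing it form a connected subtree. All three properties hold, so this is a valid tree decomposition of width max|bag| − 1 = 3, and hence tw(G) ≤ 3.

Yes; width 3.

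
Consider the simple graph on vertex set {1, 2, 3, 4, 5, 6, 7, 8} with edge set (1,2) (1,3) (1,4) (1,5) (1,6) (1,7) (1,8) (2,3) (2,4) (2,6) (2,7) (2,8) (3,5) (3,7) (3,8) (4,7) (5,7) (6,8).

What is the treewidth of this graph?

A width-3 tree decomposition is:
Bags: B1 = {1, 3, 5, 7}  B2 = {1, 2, 3, 7}  B3 = {1, 2, 3, 8}  B4 = {1, 2, 6, 8}  B5 = {1, 2, 4, 7}
Tree: B1–B2, B2–B3, B3–B4, B2–B5
Every bag has size at most 4, so the width is 4 − 1 = 3 and tw(G) ≤ 3. For the lower bound, the 4 vertices {1, 2, 3, 8} are pairwise adjacent, and any tree decomposition puts a clique entirely inside one bag — forcing width ≥ 3. The upper and lower bounds meet at 3, so that is the treewidth.

3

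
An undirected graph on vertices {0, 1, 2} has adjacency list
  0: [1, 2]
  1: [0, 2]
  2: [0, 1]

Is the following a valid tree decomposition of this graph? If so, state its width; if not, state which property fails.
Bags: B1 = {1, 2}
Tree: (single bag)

No — vertex 0 appears in no bag.

A tree decomposition must satisfy three properties: every vertex lies in some bag; for every edge, both endpoints lie together in some bag; and for every vertex, the bags containing it form a connected subtree. Here vertex 0 appears in no bag, so the decomposition is invalid.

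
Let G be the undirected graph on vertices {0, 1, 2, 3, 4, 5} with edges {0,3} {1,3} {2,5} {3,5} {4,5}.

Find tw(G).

1

A width-1 tree decomposition is:
Bags: B1 = {3, 5}  B2 = {2, 5}  B3 = {4, 5}  B4 = {1, 3}  B5 = {0, 3}
Tree: B1–B2, B1–B3, B1–B4, B1–B5
Every bag has size at most 2, so the width is 2 − 1 = 1 and tw(G) ≤ 1. G has an edge, so its treewidth is at least 1. Combining the bounds, tw(G) = 1.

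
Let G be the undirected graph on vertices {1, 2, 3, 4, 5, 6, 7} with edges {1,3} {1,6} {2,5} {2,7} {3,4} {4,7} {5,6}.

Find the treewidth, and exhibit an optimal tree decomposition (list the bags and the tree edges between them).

Treewidth 2.
One such decomposition:
Bags: B1 = {3, 4, 7}  B2 = {1, 3, 7}  B3 = {1, 6, 7}  B4 = {5, 6, 7}  B5 = {2, 5, 7}
Tree: B1–B2, B2–B3, B3–B4, B4–B5

Each bag holds 3 vertices, so the decomposition has width 2, which upper-bounds the treewidth. Since 7–4–3–1–6–5–2–7 is a cycle in G, G is not acyclic. Forests are exactly the graphs of treewidth ≤ 1, so tw(G) ≥ 2. Hence tw(G) = 2 exactly.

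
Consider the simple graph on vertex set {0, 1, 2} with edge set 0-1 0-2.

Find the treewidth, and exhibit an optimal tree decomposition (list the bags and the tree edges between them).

Treewidth 1.
One optimal decomposition is:
Bags: B1 = {0, 2}  B2 = {0, 1}
Tree: B1–B2

Every bag has size at most 2, so the width is 2 − 1 = 1 and tw(G) ≤ 1. Since G has at least one edge (e.g. 2–0), it is not an edgeless graph, so tw(G) ≥ 1. Hence tw(G) = 1 exactly.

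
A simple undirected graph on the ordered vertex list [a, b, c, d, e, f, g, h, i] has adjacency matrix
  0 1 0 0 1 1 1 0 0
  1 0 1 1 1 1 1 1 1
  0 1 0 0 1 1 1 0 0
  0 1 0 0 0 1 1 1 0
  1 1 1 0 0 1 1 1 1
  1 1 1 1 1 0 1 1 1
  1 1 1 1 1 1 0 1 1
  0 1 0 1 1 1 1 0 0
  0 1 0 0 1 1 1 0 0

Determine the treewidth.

A width-4 tree decomposition is:
Bags: B1 = {a, b, e, f, g}  B2 = {b, e, f, g, h}  B3 = {b, d, f, g, h}  B4 = {b, e, f, g, i}  B5 = {b, c, e, f, g}
Tree: B1–B2, B2–B3, B2–B4, B1–B5
The largest bag has 5 vertices, giving width 4; this decomposition certifies tw(G) ≤ 4. Conversely, {b, d, f, g, h} is a clique of size 5, and the vertices of any clique must share a bag in every tree decomposition; so some bag has ≥ 5 vertices and tw(G) ≥ 4. Therefore the treewidth is 4.

4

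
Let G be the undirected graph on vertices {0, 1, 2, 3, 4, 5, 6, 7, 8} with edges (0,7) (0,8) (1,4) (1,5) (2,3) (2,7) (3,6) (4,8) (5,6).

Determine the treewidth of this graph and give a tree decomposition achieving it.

Treewidth 2.
One optimal decomposition is:
Bags: B1 = {0, 2, 7}  B2 = {0, 2, 3}  B3 = {0, 3, 6}  B4 = {0, 5, 6}  B5 = {0, 1, 5}  B6 = {0, 1, 4}  B7 = {0, 4, 8}
Tree: B1–B2, B2–B3, B3–B4, B4–B5, B5–B6, B6–B7

Every bag has size at most 3, so the width is 3 − 1 = 2 and tw(G) ≤ 2. Since 0–7–2–3–6–5–1–4–8–0 is a cycle in G, G is not acyclic. Forests are exactly the graphs of treewidth ≤ 1, so tw(G) ≥ 2. Combining the bounds, tw(G) = 2.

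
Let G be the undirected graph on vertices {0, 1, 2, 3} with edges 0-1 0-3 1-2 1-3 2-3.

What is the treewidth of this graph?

2

A width-2 tree decomposition is:
Bags: B1 = {0, 1, 3}  B2 = {1, 2, 3}
Tree: B1–B2
Every bag has size at most 3, so the width is 3 − 1 = 2 and tw(G) ≤ 2. On the other hand G contains the 3-clique {0, 1, 3}. A clique must lie in a single bag of any decomposition, so no decomposition can have width below 2. Combining the bounds, tw(G) = 2.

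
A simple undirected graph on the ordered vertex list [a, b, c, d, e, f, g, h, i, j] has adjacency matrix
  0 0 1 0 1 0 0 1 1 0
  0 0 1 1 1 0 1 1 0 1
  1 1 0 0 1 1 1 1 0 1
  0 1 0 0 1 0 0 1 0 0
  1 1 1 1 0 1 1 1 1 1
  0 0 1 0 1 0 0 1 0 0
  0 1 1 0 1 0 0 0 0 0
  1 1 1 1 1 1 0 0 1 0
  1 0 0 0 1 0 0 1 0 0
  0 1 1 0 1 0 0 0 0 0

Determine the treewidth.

A width-3 tree decomposition is:
Bags: B1 = {c, e, f, h}  B2 = {a, c, e, h}  B3 = {a, e, h, i}  B4 = {b, c, e, h}  B5 = {b, c, e, j}  B6 = {b, d, e, h}  B7 = {b, c, e, g}
Tree: B1–B2, B2–B3, B2–B4, B4–B5, B4–B6, B4–B7
Every bag has size at most 4, so the width is 4 − 1 = 3 and tw(G) ≤ 3. For the lower bound, the 4 vertices {b, c, e, g} are pairwise adjacent, and any tree decomposition puts a clique entirely inside one bag — forcing width ≥ 3. Hence tw(G) = 3 exactly.

3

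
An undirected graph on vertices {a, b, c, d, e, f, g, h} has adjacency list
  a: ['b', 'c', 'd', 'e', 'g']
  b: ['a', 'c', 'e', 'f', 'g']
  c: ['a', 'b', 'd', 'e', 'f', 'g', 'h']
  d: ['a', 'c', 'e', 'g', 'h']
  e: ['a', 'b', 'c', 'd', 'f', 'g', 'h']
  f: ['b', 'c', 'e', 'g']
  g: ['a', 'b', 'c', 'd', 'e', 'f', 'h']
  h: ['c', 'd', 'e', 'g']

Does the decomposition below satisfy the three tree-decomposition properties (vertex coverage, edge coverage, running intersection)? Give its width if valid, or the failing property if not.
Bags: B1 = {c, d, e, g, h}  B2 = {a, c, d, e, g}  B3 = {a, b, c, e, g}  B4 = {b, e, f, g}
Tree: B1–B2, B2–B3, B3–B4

No — edge (c,f) lies in no bag.

A tree decomposition must satisfy three properties: every vertex lies in some bag; for every edge, both endpoints lie together in some bag; and for every vertex, the bags containing it form a connected subtree. Here edge (c,f) lies in no bag, so the decomposition is invalid.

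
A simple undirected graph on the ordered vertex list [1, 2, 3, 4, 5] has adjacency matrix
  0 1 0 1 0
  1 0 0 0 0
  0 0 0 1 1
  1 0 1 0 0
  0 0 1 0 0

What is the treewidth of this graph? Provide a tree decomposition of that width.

Treewidth 1.
One such decomposition:
Bags: B1 = {3, 5}  B2 = {3, 4}  B3 = {1, 4}  B4 = {1, 2}
Tree: B1–B2, B2–B3, B3–B4

Every bag has size at most 2, so the width is 2 − 1 = 1 and tw(G) ≤ 1. G has an edge, so its treewidth is at least 1. Hence tw(G) = 1 exactly.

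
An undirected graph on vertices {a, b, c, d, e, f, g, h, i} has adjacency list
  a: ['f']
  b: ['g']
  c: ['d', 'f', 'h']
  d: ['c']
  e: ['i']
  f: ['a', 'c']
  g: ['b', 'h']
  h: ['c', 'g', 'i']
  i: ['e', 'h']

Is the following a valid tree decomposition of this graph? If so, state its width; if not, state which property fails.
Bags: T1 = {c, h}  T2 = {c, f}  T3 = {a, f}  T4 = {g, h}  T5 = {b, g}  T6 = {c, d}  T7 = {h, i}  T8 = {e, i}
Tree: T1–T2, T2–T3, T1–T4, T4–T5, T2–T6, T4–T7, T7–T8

Vertex coverage: the bags together contain {a, b, c, d, e, f, g, h, i}, the full vertex set. Edge coverage: each edge of G has both endpoints in at least one bag. Running intersection: for every vertex, the bags containing it form a connected subtree. All three properties hold, so this is a valid tree decomposition of width max|bag| − 1 = 1, and hence tw(G) ≤ 1.

Yes; width 1.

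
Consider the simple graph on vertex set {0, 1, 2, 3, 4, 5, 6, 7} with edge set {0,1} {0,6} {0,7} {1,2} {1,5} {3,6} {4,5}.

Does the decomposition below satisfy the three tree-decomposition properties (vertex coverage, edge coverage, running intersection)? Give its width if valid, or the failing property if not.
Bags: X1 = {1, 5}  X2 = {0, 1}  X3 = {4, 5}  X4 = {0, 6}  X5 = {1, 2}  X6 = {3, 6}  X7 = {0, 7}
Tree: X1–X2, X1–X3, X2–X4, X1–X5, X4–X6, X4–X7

Every vertex of G appears in some bag (union = {0, 1, 2, 3, 4, 5, 6, 7}); every edge is covered by a bag; and for each vertex v the set of bags containing v is connected in the bag tree. The decomposition is therefore valid. The largest bag has 2 vertices, so the width is 1.

Yes; width 1.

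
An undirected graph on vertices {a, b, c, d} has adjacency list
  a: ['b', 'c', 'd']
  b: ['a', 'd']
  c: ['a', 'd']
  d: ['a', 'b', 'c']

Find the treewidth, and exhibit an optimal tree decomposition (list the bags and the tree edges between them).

Treewidth 2.
One optimal decomposition is:
Bags: B1 = {a, b, d}  B2 = {a, c, d}
Tree: B1–B2

The largest bag has 3 vertices, giving width 2; this decomposition certifies tw(G) ≤ 2. Conversely, {a, c, d} is a clique of size 3, and the vertices of any clique must share a bag in every tree decomposition; so some bag has ≥ 3 vertices and tw(G) ≥ 2. Therefore the treewidth is 2.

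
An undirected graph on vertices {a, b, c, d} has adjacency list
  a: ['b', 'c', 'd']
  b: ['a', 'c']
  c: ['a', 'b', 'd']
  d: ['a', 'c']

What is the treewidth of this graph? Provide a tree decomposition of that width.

The largest bag has 3 vertices, giving width 2; this decomposition certifies tw(G) ≤ 2. Conversely, {a, c, d} is a clique of size 3, and the vertices of any clique must share a bag in every tree decomposition; so some bag has ≥ 3 vertices and tw(G) ≥ 2. Hence tw(G) = 2 exactly.

Treewidth 2.
Bags: B1 = {a, b, c}  B2 = {a, c, d}
Tree: B1–B2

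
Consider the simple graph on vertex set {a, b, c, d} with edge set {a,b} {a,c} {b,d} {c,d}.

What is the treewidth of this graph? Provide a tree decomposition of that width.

Every bag has size at most 3, so the width is 3 − 1 = 2 and tw(G) ≤ 2. The edges a–c–d–b–a form a cycle, so G is not a tree and its treewidth is at least 2. Hence tw(G) = 2 exactly.

Treewidth 2.
Bags: B1 = {a, c, d}  B2 = {a, b, d}
Tree: B1–B2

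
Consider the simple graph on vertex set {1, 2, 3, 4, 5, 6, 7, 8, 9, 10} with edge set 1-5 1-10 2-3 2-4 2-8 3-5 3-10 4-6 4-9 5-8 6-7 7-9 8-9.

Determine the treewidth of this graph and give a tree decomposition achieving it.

Treewidth 2.
One such decomposition:
Bags: B1 = {6, 7, 9}  B2 = {4, 6, 9}  B3 = {4, 8, 9}  B4 = {2, 4, 8}  B5 = {2, 5, 8}  B6 = {2, 3, 5}  B7 = {1, 3, 5}  B8 = {1, 3, 10}
Tree: B1–B2, B2–B3, B3–B4, B4–B5, B5–B6, B6–B7, B7–B8

The largest bag has 3 vertices, giving width 2; this decomposition certifies tw(G) ≤ 2. The edges 7–6–4–9–7 form a cycle, so G is not a tree and its treewidth is at least 2. The upper and lower bounds meet at 2, so that is the treewidth.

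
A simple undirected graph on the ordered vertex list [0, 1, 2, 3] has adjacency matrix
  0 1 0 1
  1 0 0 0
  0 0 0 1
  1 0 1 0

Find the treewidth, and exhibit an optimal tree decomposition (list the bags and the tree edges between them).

Treewidth 1.
One optimal decomposition is:
Bags: B1 = {0, 1}  B2 = {0, 3}  B3 = {2, 3}
Tree: B1–B2, B2–B3

Each bag holds 2 vertices, so the decomposition has width 1, which upper-bounds the treewidth. Any graph with an edge has treewidth ≥ 1, and G has the edge 1–0. Combining the bounds, tw(G) = 1.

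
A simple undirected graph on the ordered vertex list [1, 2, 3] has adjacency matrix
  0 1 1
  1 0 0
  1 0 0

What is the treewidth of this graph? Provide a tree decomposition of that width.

The largest bag has 2 vertices, giving width 1; this decomposition certifies tw(G) ≤ 1. Since G has at least one edge (e.g. 2–1), it is not an edgeless graph, so tw(G) ≥ 1. Hence tw(G) = 1 exactly.

Treewidth 1.
Bags: B1 = {1, 2}  B2 = {1, 3}
Tree: B1–B2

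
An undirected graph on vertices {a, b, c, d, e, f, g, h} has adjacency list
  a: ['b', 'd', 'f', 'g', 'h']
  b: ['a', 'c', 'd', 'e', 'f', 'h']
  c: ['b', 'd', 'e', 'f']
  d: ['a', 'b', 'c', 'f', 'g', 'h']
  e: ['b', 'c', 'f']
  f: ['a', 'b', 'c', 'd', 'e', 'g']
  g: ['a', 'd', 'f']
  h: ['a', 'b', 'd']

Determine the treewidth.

A width-3 tree decomposition is:
Bags: B1 = {b, c, d, f}  B2 = {a, b, d, f}  B3 = {b, c, e, f}  B4 = {a, b, d, h}  B5 = {a, d, f, g}
Tree: B1–B2, B1–B3, B2–B4, B2–B5
Each bag holds 4 vertices, so the decomposition has width 3, which upper-bounds the treewidth. On the other hand G contains the 4-clique {a, b, d, h}. A clique must lie in a single bag of any decomposition, so no decomposition can have width below 3. Combining the bounds, tw(G) = 3.

3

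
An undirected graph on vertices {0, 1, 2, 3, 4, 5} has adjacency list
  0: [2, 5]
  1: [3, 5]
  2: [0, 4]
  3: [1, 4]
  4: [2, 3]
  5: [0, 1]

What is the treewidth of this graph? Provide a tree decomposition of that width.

The largest bag has 3 vertices, giving width 2; this decomposition certifies tw(G) ≤ 2. For the lower bound, G contains the cycle 4–2–0–5–1–3–4, so G is not a forest; only forests have treewidth ≤ 1, hence tw(G) ≥ 2. Hence tw(G) = 2 exactly.

Treewidth 2.
One optimal decomposition is:
Bags: B1 = {0, 2, 4}  B2 = {0, 4, 5}  B3 = {1, 4, 5}  B4 = {1, 3, 4}
Tree: B1–B2, B2–B3, B3–B4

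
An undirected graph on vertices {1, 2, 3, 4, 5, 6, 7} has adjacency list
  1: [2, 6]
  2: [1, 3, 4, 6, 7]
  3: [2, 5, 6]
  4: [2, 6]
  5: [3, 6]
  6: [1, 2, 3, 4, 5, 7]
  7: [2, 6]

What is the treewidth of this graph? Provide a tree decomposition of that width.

Every bag has size at most 3, so the width is 3 − 1 = 2 and tw(G) ≤ 2. Conversely, {1, 2, 6} is a clique of size 3, and the vertices of any clique must share a bag in every tree decomposition; so some bag has ≥ 3 vertices and tw(G) ≥ 2. The upper and lower bounds meet at 2, so that is the treewidth.

Treewidth 2.
One such decomposition:
Bags: B1 = {2, 6, 7}  B2 = {1, 2, 6}  B3 = {2, 3, 6}  B4 = {2, 4, 6}  B5 = {3, 5, 6}
Tree: B1–B2, B1–B3, B2–B4, B3–B5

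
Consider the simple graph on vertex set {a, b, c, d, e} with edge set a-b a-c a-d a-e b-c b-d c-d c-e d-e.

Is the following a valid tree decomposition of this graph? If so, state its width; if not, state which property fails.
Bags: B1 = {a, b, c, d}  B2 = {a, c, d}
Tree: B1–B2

A tree decomposition must satisfy three properties: every vertex lies in some bag; for every edge, both endpoints lie together in some bag; and for every vertex, the bags containing it form a connected subtree. Here vertex e appears in no bag, so the decomposition is invalid.

No — vertex e appears in no bag.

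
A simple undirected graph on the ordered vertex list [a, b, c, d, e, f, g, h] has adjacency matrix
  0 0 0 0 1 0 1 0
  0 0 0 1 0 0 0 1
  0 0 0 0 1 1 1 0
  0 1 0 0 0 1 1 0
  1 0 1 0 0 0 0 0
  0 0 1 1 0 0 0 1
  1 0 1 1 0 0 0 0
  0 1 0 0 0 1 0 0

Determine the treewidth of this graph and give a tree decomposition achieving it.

Treewidth 2.
Bags: B1 = {b, f, h}  B2 = {b, d, f}  B3 = {c, d, f}  B4 = {c, d, g}  B5 = {c, e, g}  B6 = {a, e, g}
Tree: B1–B2, B2–B3, B3–B4, B4–B5, B5–B6

The largest bag has 3 vertices, giving width 2; this decomposition certifies tw(G) ≤ 2. For the lower bound, G contains the cycle h–b–d–f–h, so G is not a forest; only forests have treewidth ≤ 1, hence tw(G) ≥ 2. Therefore the treewidth is 2.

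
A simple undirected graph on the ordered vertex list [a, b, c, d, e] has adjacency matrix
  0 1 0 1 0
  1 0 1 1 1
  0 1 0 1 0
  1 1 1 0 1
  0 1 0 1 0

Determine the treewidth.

A width-2 tree decomposition is:
Bags: B1 = {b, d, e}  B2 = {b, c, d}  B3 = {a, b, d}
Tree: B1–B2, B2–B3
The largest bag has 3 vertices, giving width 2; this decomposition certifies tw(G) ≤ 2. Conversely, {b, d, e} is a clique of size 3, and the vertices of any clique must share a bag in every tree decomposition; so some bag has ≥ 3 vertices and tw(G) ≥ 2. Combining the bounds, tw(G) = 2.

2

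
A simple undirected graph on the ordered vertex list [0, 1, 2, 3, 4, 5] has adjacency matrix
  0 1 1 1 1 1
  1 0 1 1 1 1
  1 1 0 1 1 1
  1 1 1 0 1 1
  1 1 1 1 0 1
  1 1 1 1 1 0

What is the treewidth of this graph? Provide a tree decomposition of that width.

A single bag containing all 6 vertices is trivially a valid decomposition of width 5. On the other hand G contains the 6-clique {0, 1, 2, 3, 4, 5}. A clique must lie in a single bag of any decomposition, so no decomposition can have width below 5. Hence tw(G) = 5 exactly.

Treewidth 5.
One such decomposition:
Bags: B1 = {0, 1, 2, 3, 4, 5}
Tree: (single bag)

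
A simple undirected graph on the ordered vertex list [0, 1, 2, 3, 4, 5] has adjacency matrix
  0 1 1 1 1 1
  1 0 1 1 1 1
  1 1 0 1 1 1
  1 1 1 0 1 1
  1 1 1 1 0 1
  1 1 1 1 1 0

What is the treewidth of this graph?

5

A width-5 tree decomposition is:
Bags: B1 = {0, 1, 2, 3, 4, 5}
Tree: (single bag)
With just one bag of size 6, the width is 6 − 1 = 5, so tw(G) ≤ 5. On the other hand G contains the 6-clique {0, 1, 2, 3, 4, 5}. A clique must lie in a single bag of any decomposition, so no decomposition can have width below 5. The upper and lower bounds meet at 5, so that is the treewidth.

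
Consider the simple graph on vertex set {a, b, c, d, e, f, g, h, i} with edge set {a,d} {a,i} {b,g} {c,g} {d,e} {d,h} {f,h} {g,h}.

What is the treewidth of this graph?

A width-1 tree decomposition is:
Bags: B1 = {d, h}  B2 = {g, h}  B3 = {a, d}  B4 = {a, i}  B5 = {b, g}  B6 = {c, g}  B7 = {f, h}  B8 = {d, e}
Tree: B1–B2, B1–B3, B3–B4, B2–B5, B5–B6, B1–B7, B1–B8
Each bag holds 2 vertices, so the decomposition has width 1, which upper-bounds the treewidth. G has an edge, so its treewidth is at least 1. Combining the bounds, tw(G) = 1.

1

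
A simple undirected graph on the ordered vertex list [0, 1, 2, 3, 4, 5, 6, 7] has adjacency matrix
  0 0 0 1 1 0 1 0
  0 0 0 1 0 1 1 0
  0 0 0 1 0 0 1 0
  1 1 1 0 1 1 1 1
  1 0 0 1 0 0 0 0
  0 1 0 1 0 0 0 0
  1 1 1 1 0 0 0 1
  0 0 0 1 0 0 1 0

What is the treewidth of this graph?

A width-2 tree decomposition is:
Bags: B1 = {3, 6, 7}  B2 = {1, 3, 6}  B3 = {0, 3, 6}  B4 = {0, 3, 4}  B5 = {2, 3, 6}  B6 = {1, 3, 5}
Tree: B1–B2, B1–B3, B3–B4, B2–B5, B2–B6
Every bag has size at most 3, so the width is 3 − 1 = 2 and tw(G) ≤ 2. Conversely, {0, 3, 4} is a clique of size 3, and the vertices of any clique must share a bag in every tree decomposition; so some bag has ≥ 3 vertices and tw(G) ≥ 2. Combining the bounds, tw(G) = 2.

2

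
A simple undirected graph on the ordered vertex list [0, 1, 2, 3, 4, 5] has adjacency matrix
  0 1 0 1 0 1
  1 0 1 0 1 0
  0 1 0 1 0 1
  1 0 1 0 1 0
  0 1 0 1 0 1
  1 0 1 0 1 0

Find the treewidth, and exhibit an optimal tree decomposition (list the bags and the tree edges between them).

The largest bag has 4 vertices, giving width 3; this decomposition certifies tw(G) ≤ 3. For the lower bound: the 4 vertex sets {1,4}, {0,5}, {3}, {2} are disjoint, each induces a connected subgraph, and every pair is joined by at least one edge of G. Contracting each set to a single vertex therefore yields K_{4} as a minor, and since treewidth is minor-monotone, tw(G) ≥ tw(K_{4}) = 3. Combining the bounds, tw(G) = 3.

Treewidth 3.
One optimal decomposition is:
Bags: B1 = {1, 3, 4, 5}  B2 = {0, 1, 3, 5}  B3 = {1, 2, 3, 5}
Tree: B1–B2, B2–B3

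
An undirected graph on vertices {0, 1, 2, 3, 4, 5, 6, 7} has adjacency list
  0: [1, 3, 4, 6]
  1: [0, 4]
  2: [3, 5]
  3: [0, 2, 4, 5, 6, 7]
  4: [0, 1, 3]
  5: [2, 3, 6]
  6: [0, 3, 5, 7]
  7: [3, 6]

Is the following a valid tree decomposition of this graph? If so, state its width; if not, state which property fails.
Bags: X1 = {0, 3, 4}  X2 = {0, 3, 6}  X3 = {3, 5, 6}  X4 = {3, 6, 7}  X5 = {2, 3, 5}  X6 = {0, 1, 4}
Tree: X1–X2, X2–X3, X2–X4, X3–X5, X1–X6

Vertex coverage: the bags together contain {0, 1, 2, 3, 4, 5, 6, 7}, the full vertex set. Edge coverage: each edge of G has both endpoints in at least one bag. Running intersection: for every vertex, the bags containing it form a connected subtree. All three properties hold, so this is a valid tree decomposition of width max|bag| − 1 = 2, and hence tw(G) ≤ 2.

Yes; width 2.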